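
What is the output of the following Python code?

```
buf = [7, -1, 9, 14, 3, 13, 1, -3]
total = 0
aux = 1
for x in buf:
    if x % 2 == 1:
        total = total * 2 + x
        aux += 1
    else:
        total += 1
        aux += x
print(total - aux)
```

x=7: odd, total = 0*2+7 = 7; aux=2
x=-1: odd, total = 7*2+(-1) = 13; aux=3
x=9: odd, total = 13*2+9 = 35; aux=4
x=14: not odd, total = 35+1 = 36; aux=18
x=3: odd, total = 36*2+3 = 75; aux=19
x=13: odd, total = 75*2+13 = 163; aux=20
x=1: odd, total = 163*2+1 = 327; aux=21
x=-3: odd, total = 327*2+(-3) = 651; aux=22
total-aux = 651-22 = 629

629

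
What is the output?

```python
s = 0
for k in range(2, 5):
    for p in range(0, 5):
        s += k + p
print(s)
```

75

k=2,p=0: s = 0+2 = 2
k=2,p=1: s = 2+3 = 5
k=2,p=2: s = 5+4 = 9
k=2,p=3: s = 9+5 = 14
k=2,p=4: s = 14+6 = 20
k=3,p=0: s = 20+3 = 23
k=3,p=1: s = 23+4 = 27
k=3,p=2: s = 27+5 = 32
k=3,p=3: s = 32+6 = 38
k=3,p=4: s = 38+7 = 45
k=4,p=0: s = 45+4 = 49
k=4,p=1: s = 49+5 = 54
k=4,p=2: s = 54+6 = 60
k=4,p=3: s = 60+7 = 67
k=4,p=4: s = 67+8 = 75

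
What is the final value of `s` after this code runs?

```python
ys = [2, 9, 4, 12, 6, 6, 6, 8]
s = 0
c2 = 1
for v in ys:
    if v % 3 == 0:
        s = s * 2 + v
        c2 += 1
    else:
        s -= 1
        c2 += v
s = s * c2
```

v=2: not %3==0, s = 0-1 = -1; c2=3
v=9: %3==0, s = (-1)*2+9 = 7; c2=4
v=4: not %3==0, s = 7-1 = 6; c2=8
v=12: %3==0, s = 6*2+12 = 24; c2=9
v=6: %3==0, s = 24*2+6 = 54; c2=10
v=6: %3==0, s = 54*2+6 = 114; c2=11
v=6: %3==0, s = 114*2+6 = 234; c2=12
v=8: not %3==0, s = 234-1 = 233; c2=20
s*c2 = 233*20 = 4660

4660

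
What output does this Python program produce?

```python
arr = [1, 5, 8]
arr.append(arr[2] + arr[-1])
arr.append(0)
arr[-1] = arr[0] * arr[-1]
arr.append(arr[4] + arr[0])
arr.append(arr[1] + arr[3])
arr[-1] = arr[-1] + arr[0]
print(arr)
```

append arr[2]+arr[-1] = 8+8 = 16 → [1, 5, 8, 16]
append 0 → [1, 5, 8, 16, 0]
arr[-1] = arr[0]*arr[-1] = 1*0 = 0 → [1, 5, 8, 16, 0]
append arr[4]+arr[0] = 0+1 = 1 → [1, 5, 8, 16, 0, 1]
append arr[1]+arr[3] = 5+16 = 21 → [1, 5, 8, 16, 0, 1, 21]
arr[-1] = arr[-1]+arr[0] = 21+1 = 22 → [1, 5, 8, 16, 0, 1, 22]

[1, 5, 8, 16, 0, 1, 22]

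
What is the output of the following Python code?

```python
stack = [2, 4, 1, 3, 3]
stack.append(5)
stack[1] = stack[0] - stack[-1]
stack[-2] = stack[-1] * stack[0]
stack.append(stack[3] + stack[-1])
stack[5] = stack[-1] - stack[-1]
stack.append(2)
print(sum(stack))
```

append 5 → [2, 4, 1, 3, 3, 5]
stack[1] = stack[0]-stack[-1] = 2-5 = -3 → [2, -3, 1, 3, 3, 5]
stack[-2] = stack[-1]*stack[0] = 5*2 = 10 → [2, -3, 1, 3, 10, 5]
append stack[3]+stack[-1] = 3+5 = 8 → [2, -3, 1, 3, 10, 5, 8]
stack[5] = stack[-1]-stack[-1] = 8-8 = 0 → [2, -3, 1, 3, 10, 0, 8]
append 2 → [2, -3, 1, 3, 10, 0, 8, 2]
sum = 23

23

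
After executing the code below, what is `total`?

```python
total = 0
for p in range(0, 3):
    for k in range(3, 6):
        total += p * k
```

36

p=0,k=3: total = 0+0 = 0
p=0,k=4: total = 0+0 = 0
p=0,k=5: total = 0+0 = 0
p=1,k=3: total = 0+3 = 3
p=1,k=4: total = 3+4 = 7
p=1,k=5: total = 7+5 = 12
p=2,k=3: total = 12+6 = 18
p=2,k=4: total = 18+8 = 26
p=2,k=5: total = 26+10 = 36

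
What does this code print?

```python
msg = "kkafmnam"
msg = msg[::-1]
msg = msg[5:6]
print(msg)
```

reverse → 'manmfakk'
slice [5:6] → 'a'

a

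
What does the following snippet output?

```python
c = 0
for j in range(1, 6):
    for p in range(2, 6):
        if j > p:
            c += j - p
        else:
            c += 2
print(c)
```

38

j=1,p=2: not 1>2, c = 0+2 = 2
j=1,p=3: not 1>3, c = 2+2 = 4
j=1,p=4: not 1>4, c = 4+2 = 6
j=1,p=5: not 1>5, c = 6+2 = 8
j=2,p=2: not 2>2, c = 8+2 = 10
j=2,p=3: not 2>3, c = 10+2 = 12
j=2,p=4: not 2>4, c = 12+2 = 14
j=2,p=5: not 2>5, c = 14+2 = 16
j=3,p=2: 3>2, c = 16+1 = 17
j=3,p=3: not 3>3, c = 17+2 = 19
j=3,p=4: not 3>4, c = 19+2 = 21
j=3,p=5: not 3>5, c = 21+2 = 23
j=4,p=2: 4>2, c = 23+2 = 25
j=4,p=3: 4>3, c = 25+1 = 26
j=4,p=4: not 4>4, c = 26+2 = 28
j=4,p=5: not 4>5, c = 28+2 = 30
j=5,p=2: 5>2, c = 30+3 = 33
j=5,p=3: 5>3, c = 33+2 = 35
j=5,p=4: 5>4, c = 35+1 = 36
j=5,p=5: not 5>5, c = 36+2 = 38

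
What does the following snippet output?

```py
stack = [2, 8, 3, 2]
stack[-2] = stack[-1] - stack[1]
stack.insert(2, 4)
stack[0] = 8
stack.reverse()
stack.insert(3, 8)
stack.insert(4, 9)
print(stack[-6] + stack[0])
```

-4

stack[-2] = stack[-1]-stack[1] = 2-8 = -6 → [2, 8, -6, 2]
insert 4 at 2 → [2, 8, 4, -6, 2]
stack[0] = 8 → [8, 8, 4, -6, 2]
reverse → [2, -6, 4, 8, 8]
insert 8 at 3 → [2, -6, 4, 8, 8, 8]
insert 9 at 4 → [2, -6, 4, 8, 9, 8, 8]
stack[-6]+stack[0] = (-6)+2 = -4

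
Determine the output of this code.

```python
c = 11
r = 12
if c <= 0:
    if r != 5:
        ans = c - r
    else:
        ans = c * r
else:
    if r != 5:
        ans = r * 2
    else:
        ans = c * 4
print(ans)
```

24

c=11, r=12
c <= 0 is False; r != 5 is True
→ ans = r * 2 = 24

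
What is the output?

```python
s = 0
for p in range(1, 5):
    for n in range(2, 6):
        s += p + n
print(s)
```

p=1,n=2: s = 0+3 = 3
p=1,n=3: s = 3+4 = 7
p=1,n=4: s = 7+5 = 12
p=1,n=5: s = 12+6 = 18
p=2,n=2: s = 18+4 = 22
p=2,n=3: s = 22+5 = 27
p=2,n=4: s = 27+6 = 33
p=2,n=5: s = 33+7 = 40
p=3,n=2: s = 40+5 = 45
p=3,n=3: s = 45+6 = 51
p=3,n=4: s = 51+7 = 58
p=3,n=5: s = 58+8 = 66
p=4,n=2: s = 66+6 = 72
p=4,n=3: s = 72+7 = 79
p=4,n=4: s = 79+8 = 87
p=4,n=5: s = 87+9 = 96

96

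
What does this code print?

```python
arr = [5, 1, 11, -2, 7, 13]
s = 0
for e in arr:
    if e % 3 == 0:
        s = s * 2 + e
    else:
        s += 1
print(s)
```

e=5: not %3==0, s = 0+1 = 1
e=1: not %3==0, s = 1+1 = 2
e=11: not %3==0, s = 2+1 = 3
e=-2: not %3==0, s = 3+1 = 4
e=7: not %3==0, s = 4+1 = 5
e=13: not %3==0, s = 5+1 = 6

6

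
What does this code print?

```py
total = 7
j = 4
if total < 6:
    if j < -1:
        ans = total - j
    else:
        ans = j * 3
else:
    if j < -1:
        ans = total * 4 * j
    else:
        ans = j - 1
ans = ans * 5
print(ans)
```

total=7, j=4
total < 6 is False; j < -1 is False
→ ans = j - 1 = 3
ans = 3*5 = 15

15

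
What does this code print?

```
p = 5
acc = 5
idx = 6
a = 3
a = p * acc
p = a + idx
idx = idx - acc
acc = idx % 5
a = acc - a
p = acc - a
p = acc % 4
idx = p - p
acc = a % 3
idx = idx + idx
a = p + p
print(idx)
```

0

a = 5*5 = 25
p = 25+6 = 31
idx = 6-5 = 1
acc = 1%5 = 1
a = 1-25 = -24
p = 1-(-24) = 25
p = 1%4 = 1
idx = 1-1 = 0
acc = (-24)%3 = 0
idx = 0+0 = 0
a = 1+1 = 2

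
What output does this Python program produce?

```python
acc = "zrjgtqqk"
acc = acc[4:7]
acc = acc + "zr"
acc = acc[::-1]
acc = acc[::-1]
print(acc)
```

slice [4:7] → 'tqq'
+ 'zr' → 'tqqzr'
reverse → 'rzqqt'
reverse → 'tqqzr'

tqqzr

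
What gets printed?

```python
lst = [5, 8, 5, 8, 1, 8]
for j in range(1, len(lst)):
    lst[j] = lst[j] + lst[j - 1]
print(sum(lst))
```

j=1: lst[1] = 8+5 = 13 → [5, 13, 5, 8, 1, 8]
j=2: lst[2] = 5+13 = 18 → [5, 13, 18, 8, 1, 8]
j=3: lst[3] = 8+18 = 26 → [5, 13, 18, 26, 1, 8]
j=4: lst[4] = 1+26 = 27 → [5, 13, 18, 26, 27, 8]
j=5: lst[5] = 8+27 = 35 → [5, 13, 18, 26, 27, 35]
sum = 124

124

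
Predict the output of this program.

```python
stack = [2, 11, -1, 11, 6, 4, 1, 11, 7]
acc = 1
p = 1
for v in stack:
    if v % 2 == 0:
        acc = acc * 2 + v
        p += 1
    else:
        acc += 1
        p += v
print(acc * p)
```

v=2: even, acc = 1*2+2 = 4; p=2
v=11: not even, acc = 4+1 = 5; p=13
v=-1: not even, acc = 5+1 = 6; p=12
v=11: not even, acc = 6+1 = 7; p=23
v=6: even, acc = 7*2+6 = 20; p=24
v=4: even, acc = 20*2+4 = 44; p=25
v=1: not even, acc = 44+1 = 45; p=26
v=11: not even, acc = 45+1 = 46; p=37
v=7: not even, acc = 46+1 = 47; p=44
acc*p = 47*44 = 2068

2068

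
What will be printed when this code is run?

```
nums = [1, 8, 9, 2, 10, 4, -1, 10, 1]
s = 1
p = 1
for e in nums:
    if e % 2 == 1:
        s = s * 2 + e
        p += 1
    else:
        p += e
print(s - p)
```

20

e=1: odd, s = 1*2+1 = 3; p=2
e=8: not odd; p=10
e=9: odd, s = 3*2+9 = 15; p=11
e=2: not odd; p=13
e=10: not odd; p=23
e=4: not odd; p=27
e=-1: odd, s = 15*2+(-1) = 29; p=28
e=10: not odd; p=38
e=1: odd, s = 29*2+1 = 59; p=39
s-p = 59-39 = 20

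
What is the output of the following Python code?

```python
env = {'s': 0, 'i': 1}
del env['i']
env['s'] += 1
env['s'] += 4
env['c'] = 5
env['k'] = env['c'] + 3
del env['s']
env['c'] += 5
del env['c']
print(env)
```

{'k': 8}

del 'i' → {'s': 0}
env['s'] = 0+1 = 1 → {'s': 1}
env['s'] = 1+4 = 5 → {'s': 5}
env['c'] = 5 → {'s': 5, 'c': 5}
env['k'] = env['c']+3 = 8 → {'s': 5, 'c': 5, 'k': 8}
del 's' → {'c': 5, 'k': 8}
env['c'] = 5+5 = 10 → {'c': 10, 'k': 8}
del 'c' → {'k': 8}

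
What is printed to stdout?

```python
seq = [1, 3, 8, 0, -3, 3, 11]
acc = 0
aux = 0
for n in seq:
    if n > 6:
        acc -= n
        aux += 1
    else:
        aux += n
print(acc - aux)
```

-25

n=1: not >6; aux=1
n=3: not >6; aux=4
n=8: >6, acc = 0-8 = -8; aux=5
n=0: not >6; aux=5
n=-3: not >6; aux=2
n=3: not >6; aux=5
n=11: >6, acc = (-8)-11 = -19; aux=6
acc-aux = (-19)-6 = -25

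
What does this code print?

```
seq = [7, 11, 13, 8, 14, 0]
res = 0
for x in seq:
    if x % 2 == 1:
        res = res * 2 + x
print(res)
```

63

x=7: odd, res = 0*2+7 = 7
x=11: odd, res = 7*2+11 = 25
x=13: odd, res = 25*2+13 = 63
x=8: not odd
x=14: not odd
x=0: not odd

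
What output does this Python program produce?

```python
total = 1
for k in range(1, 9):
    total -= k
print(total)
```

-35

k=1: total = 1-1 = 0
k=2: total = 0-2 = -2
k=3: total = (-2)-3 = -5
k=4: total = (-5)-4 = -9
k=5: total = (-9)-5 = -14
k=6: total = (-14)-6 = -20
k=7: total = (-20)-7 = -27
k=8: total = (-27)-8 = -35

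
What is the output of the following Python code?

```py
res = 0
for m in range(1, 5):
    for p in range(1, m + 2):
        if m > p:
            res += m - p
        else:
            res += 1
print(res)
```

m=1,p=1: not 1>1, res = 0+1 = 1
m=1,p=2: not 1>2, res = 1+1 = 2
m=2,p=1: 2>1, res = 2+1 = 3
m=2,p=2: not 2>2, res = 3+1 = 4
m=2,p=3: not 2>3, res = 4+1 = 5
m=3,p=1: 3>1, res = 5+2 = 7
m=3,p=2: 3>2, res = 7+1 = 8
m=3,p=3: not 3>3, res = 8+1 = 9
m=3,p=4: not 3>4, res = 9+1 = 10
m=4,p=1: 4>1, res = 10+3 = 13
m=4,p=2: 4>2, res = 13+2 = 15
m=4,p=3: 4>3, res = 15+1 = 16
m=4,p=4: not 4>4, res = 16+1 = 17
m=4,p=5: not 4>5, res = 17+1 = 18

18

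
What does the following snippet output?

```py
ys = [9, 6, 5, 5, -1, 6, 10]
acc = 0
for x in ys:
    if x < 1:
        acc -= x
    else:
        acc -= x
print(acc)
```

-40

x=9: not <1, acc = 0-9 = -9
x=6: not <1, acc = (-9)-6 = -15
x=5: not <1, acc = (-15)-5 = -20
x=5: not <1, acc = (-20)-5 = -25
x=-1: <1, acc = (-25)-(-1) = -24
x=6: not <1, acc = (-24)-6 = -30
x=10: not <1, acc = (-30)-10 = -40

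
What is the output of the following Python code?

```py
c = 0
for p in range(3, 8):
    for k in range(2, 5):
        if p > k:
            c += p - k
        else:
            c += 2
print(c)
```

37

p=3,k=2: 3>2, c = 0+1 = 1
p=3,k=3: not 3>3, c = 1+2 = 3
p=3,k=4: not 3>4, c = 3+2 = 5
p=4,k=2: 4>2, c = 5+2 = 7
p=4,k=3: 4>3, c = 7+1 = 8
p=4,k=4: not 4>4, c = 8+2 = 10
p=5,k=2: 5>2, c = 10+3 = 13
p=5,k=3: 5>3, c = 13+2 = 15
p=5,k=4: 5>4, c = 15+1 = 16
p=6,k=2: 6>2, c = 16+4 = 20
p=6,k=3: 6>3, c = 20+3 = 23
p=6,k=4: 6>4, c = 23+2 = 25
p=7,k=2: 7>2, c = 25+5 = 30
p=7,k=3: 7>3, c = 30+4 = 34
p=7,k=4: 7>4, c = 34+3 = 37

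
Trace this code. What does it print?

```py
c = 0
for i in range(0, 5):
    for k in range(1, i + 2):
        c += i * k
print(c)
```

105

i=0,k=1: c = 0+0 = 0
i=1,k=1: c = 0+1 = 1
i=1,k=2: c = 1+2 = 3
i=2,k=1: c = 3+2 = 5
i=2,k=2: c = 5+4 = 9
i=2,k=3: c = 9+6 = 15
i=3,k=1: c = 15+3 = 18
i=3,k=2: c = 18+6 = 24
i=3,k=3: c = 24+9 = 33
i=3,k=4: c = 33+12 = 45
i=4,k=1: c = 45+4 = 49
i=4,k=2: c = 49+8 = 57
i=4,k=3: c = 57+12 = 69
i=4,k=4: c = 69+16 = 85
i=4,k=5: c = 85+20 = 105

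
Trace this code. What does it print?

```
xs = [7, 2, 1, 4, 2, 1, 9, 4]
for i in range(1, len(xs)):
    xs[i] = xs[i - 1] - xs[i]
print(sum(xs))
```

i=1: xs[1] = 7-2 = 5 → [7, 5, 1, 4, 2, 1, 9, 4]
i=2: xs[2] = 5-1 = 4 → [7, 5, 4, 4, 2, 1, 9, 4]
i=3: xs[3] = 4-4 = 0 → [7, 5, 4, 0, 2, 1, 9, 4]
i=4: xs[4] = 0-2 = -2 → [7, 5, 4, 0, -2, 1, 9, 4]
i=5: xs[5] = (-2)-1 = -3 → [7, 5, 4, 0, -2, -3, 9, 4]
i=6: xs[6] = (-3)-9 = -12 → [7, 5, 4, 0, -2, -3, -12, 4]
i=7: xs[7] = (-12)-4 = -16 → [7, 5, 4, 0, -2, -3, -12, -16]
sum = -17

-17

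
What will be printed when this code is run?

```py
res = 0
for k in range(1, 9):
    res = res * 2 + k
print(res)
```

k=1: res = 0*2+1 = 1
k=2: res = 1*2+2 = 4
k=3: res = 4*2+3 = 11
k=4: res = 11*2+4 = 26
k=5: res = 26*2+5 = 57
k=6: res = 57*2+6 = 120
k=7: res = 120*2+7 = 247
k=8: res = 247*2+8 = 502

502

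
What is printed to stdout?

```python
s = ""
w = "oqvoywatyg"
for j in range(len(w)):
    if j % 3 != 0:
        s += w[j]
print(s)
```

j=0: skip
j=1: add 'q' → 'q'
j=2: add 'v' → 'qv'
j=3: skip
j=4: add 'y' → 'qvy'
j=5: add 'w' → 'qvyw'
j=6: skip
j=7: add 't' → 'qvywt'
j=8: add 'y' → 'qvywty'
j=9: skip

qvywty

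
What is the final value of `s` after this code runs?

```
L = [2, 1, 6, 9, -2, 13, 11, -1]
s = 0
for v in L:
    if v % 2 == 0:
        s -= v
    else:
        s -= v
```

v=2: even, s = 0-2 = -2
v=1: not even, s = (-2)-1 = -3
v=6: even, s = (-3)-6 = -9
v=9: not even, s = (-9)-9 = -18
v=-2: even, s = (-18)-(-2) = -16
v=13: not even, s = (-16)-13 = -29
v=11: not even, s = (-29)-11 = -40
v=-1: not even, s = (-40)-(-1) = -39

-39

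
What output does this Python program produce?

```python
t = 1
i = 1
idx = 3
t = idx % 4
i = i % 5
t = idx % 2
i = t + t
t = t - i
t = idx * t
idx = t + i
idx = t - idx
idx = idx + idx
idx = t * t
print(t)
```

t = 3%4 = 3
i = 1%5 = 1
t = 3%2 = 1
i = 1+1 = 2
t = 1-2 = -1
t = 3*(-1) = -3
idx = (-3)+2 = -1
idx = (-3)-(-1) = -2
idx = (-2)+(-2) = -4
idx = (-3)*(-3) = 9

-3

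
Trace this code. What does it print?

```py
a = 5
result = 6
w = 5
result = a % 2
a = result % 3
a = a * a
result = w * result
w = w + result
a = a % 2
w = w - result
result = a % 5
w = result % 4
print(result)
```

result = 5%2 = 1
a = 1%3 = 1
a = 1*1 = 1
result = 5*1 = 5
w = 5+5 = 10
a = 1%2 = 1
w = 10-5 = 5
result = 1%5 = 1
w = 1%4 = 1

1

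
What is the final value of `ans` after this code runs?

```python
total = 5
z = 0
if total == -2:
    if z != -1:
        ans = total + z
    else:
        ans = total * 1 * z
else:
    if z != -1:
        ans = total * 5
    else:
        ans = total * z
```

25

total=5, z=0
total == -2 is False; z != -1 is True
→ ans = total * 5 = 25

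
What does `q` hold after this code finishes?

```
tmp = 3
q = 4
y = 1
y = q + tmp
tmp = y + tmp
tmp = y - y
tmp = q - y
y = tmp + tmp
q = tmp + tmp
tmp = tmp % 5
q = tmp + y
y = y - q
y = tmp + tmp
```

-4

y = 4+3 = 7
tmp = 7+3 = 10
tmp = 7-7 = 0
tmp = 4-7 = -3
y = (-3)+(-3) = -6
q = (-3)+(-3) = -6
tmp = (-3)%5 = 2
q = 2+(-6) = -4
y = (-6)-(-4) = -2
y = 2+2 = 4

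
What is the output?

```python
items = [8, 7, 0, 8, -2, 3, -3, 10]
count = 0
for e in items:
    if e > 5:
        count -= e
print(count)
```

-33

e=8: >5, count = 0-8 = -8
e=7: >5, count = (-8)-7 = -15
e=0: not >5
e=8: >5, count = (-15)-8 = -23
e=-2: not >5
e=3: not >5
e=-3: not >5
e=10: >5, count = (-23)-10 = -33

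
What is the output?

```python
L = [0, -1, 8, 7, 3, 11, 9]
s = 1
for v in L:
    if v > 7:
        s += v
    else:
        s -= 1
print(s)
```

25

v=0: not >7, s = 1-1 = 0
v=-1: not >7, s = 0-1 = -1
v=8: >7, s = (-1)+8 = 7
v=7: not >7, s = 7-1 = 6
v=3: not >7, s = 6-1 = 5
v=11: >7, s = 5+11 = 16
v=9: >7, s = 16+9 = 25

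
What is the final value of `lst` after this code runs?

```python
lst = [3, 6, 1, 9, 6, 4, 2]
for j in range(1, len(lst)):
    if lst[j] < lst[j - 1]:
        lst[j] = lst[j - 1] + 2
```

[3, 6, 8, 9, 11, 13, 15]

j=1: 6>=3, unchanged → [3, 6, 1, 9, 6, 4, 2]
j=2: 1<6, lst[2] = 6+2 = 8 → [3, 6, 8, 9, 6, 4, 2]
j=3: 9>=8, unchanged → [3, 6, 8, 9, 6, 4, 2]
j=4: 6<9, lst[4] = 9+2 = 11 → [3, 6, 8, 9, 11, 4, 2]
j=5: 4<11, lst[5] = 11+2 = 13 → [3, 6, 8, 9, 11, 13, 2]
j=6: 2<13, lst[6] = 13+2 = 15 → [3, 6, 8, 9, 11, 13, 15]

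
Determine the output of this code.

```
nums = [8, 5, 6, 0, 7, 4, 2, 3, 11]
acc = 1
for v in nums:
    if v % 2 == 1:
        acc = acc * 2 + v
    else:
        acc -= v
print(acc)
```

-99

v=8: not odd, acc = 1-8 = -7
v=5: odd, acc = (-7)*2+5 = -9
v=6: not odd, acc = (-9)-6 = -15
v=0: not odd, acc = (-15)-0 = -15
v=7: odd, acc = (-15)*2+7 = -23
v=4: not odd, acc = (-23)-4 = -27
v=2: not odd, acc = (-27)-2 = -29
v=3: odd, acc = (-29)*2+3 = -55
v=11: odd, acc = (-55)*2+11 = -99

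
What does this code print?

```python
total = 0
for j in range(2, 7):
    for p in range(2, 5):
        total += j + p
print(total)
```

105

j=2,p=2: total = 0+4 = 4
j=2,p=3: total = 4+5 = 9
j=2,p=4: total = 9+6 = 15
j=3,p=2: total = 15+5 = 20
j=3,p=3: total = 20+6 = 26
j=3,p=4: total = 26+7 = 33
j=4,p=2: total = 33+6 = 39
j=4,p=3: total = 39+7 = 46
j=4,p=4: total = 46+8 = 54
j=5,p=2: total = 54+7 = 61
j=5,p=3: total = 61+8 = 69
j=5,p=4: total = 69+9 = 78
j=6,p=2: total = 78+8 = 86
j=6,p=3: total = 86+9 = 95
j=6,p=4: total = 95+10 = 105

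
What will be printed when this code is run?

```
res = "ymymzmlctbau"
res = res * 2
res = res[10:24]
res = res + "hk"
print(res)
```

repeat ×2 → 'ymymzmlctbauymymzmlctbau'
slice [10:24] → 'auymymzmlctbau'
+ 'hk' → 'auymymzmlctbauhk'

auymymzmlctbauhk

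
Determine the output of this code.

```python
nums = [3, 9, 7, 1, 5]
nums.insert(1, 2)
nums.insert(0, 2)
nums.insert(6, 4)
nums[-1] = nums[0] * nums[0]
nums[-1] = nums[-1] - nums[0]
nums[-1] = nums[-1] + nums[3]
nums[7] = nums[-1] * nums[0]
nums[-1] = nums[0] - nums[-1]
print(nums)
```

insert 2 at 1 → [3, 2, 9, 7, 1, 5]
insert 2 at 0 → [2, 3, 2, 9, 7, 1, 5]
insert 4 at 6 → [2, 3, 2, 9, 7, 1, 4, 5]
nums[-1] = nums[0]*nums[0] = 2*2 = 4 → [2, 3, 2, 9, 7, 1, 4, 4]
nums[-1] = nums[-1]-nums[0] = 4-2 = 2 → [2, 3, 2, 9, 7, 1, 4, 2]
nums[-1] = nums[-1]+nums[3] = 2+9 = 11 → [2, 3, 2, 9, 7, 1, 4, 11]
nums[7] = nums[-1]*nums[0] = 11*2 = 22 → [2, 3, 2, 9, 7, 1, 4, 22]
nums[-1] = nums[0]-nums[-1] = 2-22 = -20 → [2, 3, 2, 9, 7, 1, 4, -20]

[2, 3, 2, 9, 7, 1, 4, -20]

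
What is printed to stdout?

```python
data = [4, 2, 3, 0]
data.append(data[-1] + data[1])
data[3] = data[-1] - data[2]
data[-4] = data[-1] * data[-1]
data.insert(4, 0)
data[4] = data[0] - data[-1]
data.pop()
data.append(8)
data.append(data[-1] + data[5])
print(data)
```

[4, 4, 3, -1, 2, 8, 16]

append data[-1]+data[1] = 0+2 = 2 → [4, 2, 3, 0, 2]
data[3] = data[-1]-data[2] = 2-3 = -1 → [4, 2, 3, -1, 2]
data[-4] = data[-1]*data[-1] = 2*2 = 4 → [4, 4, 3, -1, 2]
insert 0 at 4 → [4, 4, 3, -1, 0, 2]
data[4] = data[0]-data[-1] = 4-2 = 2 → [4, 4, 3, -1, 2, 2]
pop() removes 2 → [4, 4, 3, -1, 2]
append 8 → [4, 4, 3, -1, 2, 8]
append data[-1]+data[5] = 8+8 = 16 → [4, 4, 3, -1, 2, 8, 16]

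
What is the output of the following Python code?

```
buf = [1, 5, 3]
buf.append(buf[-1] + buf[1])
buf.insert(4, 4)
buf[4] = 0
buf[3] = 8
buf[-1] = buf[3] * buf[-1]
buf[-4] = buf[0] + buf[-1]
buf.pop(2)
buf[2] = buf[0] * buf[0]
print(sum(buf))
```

3

append buf[-1]+buf[1] = 3+5 = 8 → [1, 5, 3, 8]
insert 4 at 4 → [1, 5, 3, 8, 4]
buf[4] = 0 → [1, 5, 3, 8, 0]
buf[3] = 8 → [1, 5, 3, 8, 0]
buf[-1] = buf[3]*buf[-1] = 8*0 = 0 → [1, 5, 3, 8, 0]
buf[-4] = buf[0]+buf[-1] = 1+0 = 1 → [1, 1, 3, 8, 0]
pop(2) removes 3 → [1, 1, 8, 0]
buf[2] = buf[0]*buf[0] = 1*1 = 1 → [1, 1, 1, 0]
sum = 3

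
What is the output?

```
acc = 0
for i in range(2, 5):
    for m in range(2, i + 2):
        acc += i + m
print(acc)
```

i=2,m=2: acc = 0+4 = 4
i=2,m=3: acc = 4+5 = 9
i=3,m=2: acc = 9+5 = 14
i=3,m=3: acc = 14+6 = 20
i=3,m=4: acc = 20+7 = 27
i=4,m=2: acc = 27+6 = 33
i=4,m=3: acc = 33+7 = 40
i=4,m=4: acc = 40+8 = 48
i=4,m=5: acc = 48+9 = 57

57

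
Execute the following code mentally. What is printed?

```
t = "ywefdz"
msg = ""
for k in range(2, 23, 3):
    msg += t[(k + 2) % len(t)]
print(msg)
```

k=2: add t[4]='d' → 'd'
k=5: add t[1]='w' → 'dw'
k=8: add t[4]='d' → 'dwd'
k=11: add t[1]='w' → 'dwdw'
k=14: add t[4]='d' → 'dwdwd'
k=17: add t[1]='w' → 'dwdwdw'
k=20: add t[4]='d' → 'dwdwdwd'

dwdwdwd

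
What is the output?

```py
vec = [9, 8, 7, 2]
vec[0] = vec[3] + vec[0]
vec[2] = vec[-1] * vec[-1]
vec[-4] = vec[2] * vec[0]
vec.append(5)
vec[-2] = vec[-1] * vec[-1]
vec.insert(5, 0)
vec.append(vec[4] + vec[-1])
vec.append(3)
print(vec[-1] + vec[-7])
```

vec[0] = vec[3]+vec[0] = 2+9 = 11 → [11, 8, 7, 2]
vec[2] = vec[-1]*vec[-1] = 2*2 = 4 → [11, 8, 4, 2]
vec[-4] = vec[2]*vec[0] = 4*11 = 44 → [44, 8, 4, 2]
append 5 → [44, 8, 4, 2, 5]
vec[-2] = vec[-1]*vec[-1] = 5*5 = 25 → [44, 8, 4, 25, 5]
insert 0 at 5 → [44, 8, 4, 25, 5, 0]
append vec[4]+vec[-1] = 5+0 = 5 → [44, 8, 4, 25, 5, 0, 5]
append 3 → [44, 8, 4, 25, 5, 0, 5, 3]
vec[-1]+vec[-7] = 3+8 = 11

11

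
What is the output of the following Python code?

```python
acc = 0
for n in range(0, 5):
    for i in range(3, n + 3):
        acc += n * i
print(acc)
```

125

n=1,i=3: acc = 0+3 = 3
n=2,i=3: acc = 3+6 = 9
n=2,i=4: acc = 9+8 = 17
n=3,i=3: acc = 17+9 = 26
n=3,i=4: acc = 26+12 = 38
n=3,i=5: acc = 38+15 = 53
n=4,i=3: acc = 53+12 = 65
n=4,i=4: acc = 65+16 = 81
n=4,i=5: acc = 81+20 = 101
n=4,i=6: acc = 101+24 = 125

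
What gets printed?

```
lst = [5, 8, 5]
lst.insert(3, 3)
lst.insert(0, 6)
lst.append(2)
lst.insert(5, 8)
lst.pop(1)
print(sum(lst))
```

32

insert 3 at 3 → [5, 8, 5, 3]
insert 6 at 0 → [6, 5, 8, 5, 3]
append 2 → [6, 5, 8, 5, 3, 2]
insert 8 at 5 → [6, 5, 8, 5, 3, 8, 2]
pop(1) removes 5 → [6, 8, 5, 3, 8, 2]
sum = 32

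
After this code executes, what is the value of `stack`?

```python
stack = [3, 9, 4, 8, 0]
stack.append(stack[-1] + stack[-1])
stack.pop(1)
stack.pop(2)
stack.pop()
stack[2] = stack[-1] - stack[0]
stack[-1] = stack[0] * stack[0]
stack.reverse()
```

[9, 4, 3]

append stack[-1]+stack[-1] = 0+0 = 0 → [3, 9, 4, 8, 0, 0]
pop(1) removes 9 → [3, 4, 8, 0, 0]
pop(2) removes 8 → [3, 4, 0, 0]
pop() removes 0 → [3, 4, 0]
stack[2] = stack[-1]-stack[0] = 0-3 = -3 → [3, 4, -3]
stack[-1] = stack[0]*stack[0] = 3*3 = 9 → [3, 4, 9]
reverse → [9, 4, 3]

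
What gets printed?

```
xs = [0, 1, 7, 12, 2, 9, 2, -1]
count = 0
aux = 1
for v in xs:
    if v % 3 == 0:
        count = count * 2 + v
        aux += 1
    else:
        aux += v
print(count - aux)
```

v=0: %3==0, count = 0*2+0 = 0; aux=2
v=1: not %3==0; aux=3
v=7: not %3==0; aux=10
v=12: %3==0, count = 0*2+12 = 12; aux=11
v=2: not %3==0; aux=13
v=9: %3==0, count = 12*2+9 = 33; aux=14
v=2: not %3==0; aux=16
v=-1: not %3==0; aux=15
count-aux = 33-15 = 18

18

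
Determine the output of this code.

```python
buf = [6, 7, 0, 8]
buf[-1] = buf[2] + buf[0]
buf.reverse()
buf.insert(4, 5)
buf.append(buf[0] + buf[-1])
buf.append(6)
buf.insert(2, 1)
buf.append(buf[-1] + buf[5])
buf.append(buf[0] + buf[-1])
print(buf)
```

[6, 0, 1, 7, 6, 5, 11, 6, 11, 17]

buf[-1] = buf[2]+buf[0] = 0+6 = 6 → [6, 7, 0, 6]
reverse → [6, 0, 7, 6]
insert 5 at 4 → [6, 0, 7, 6, 5]
append buf[0]+buf[-1] = 6+5 = 11 → [6, 0, 7, 6, 5, 11]
append 6 → [6, 0, 7, 6, 5, 11, 6]
insert 1 at 2 → [6, 0, 1, 7, 6, 5, 11, 6]
append buf[-1]+buf[5] = 6+5 = 11 → [6, 0, 1, 7, 6, 5, 11, 6, 11]
append buf[0]+buf[-1] = 6+11 = 17 → [6, 0, 1, 7, 6, 5, 11, 6, 11, 17]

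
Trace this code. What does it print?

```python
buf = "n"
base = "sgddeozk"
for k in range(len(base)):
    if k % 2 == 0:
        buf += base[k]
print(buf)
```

nsdez

k=0: add 's' → 'ns'
k=1: skip
k=2: add 'd' → 'nsd'
k=3: skip
k=4: add 'e' → 'nsde'
k=5: skip
k=6: add 'z' → 'nsdez'
k=7: skip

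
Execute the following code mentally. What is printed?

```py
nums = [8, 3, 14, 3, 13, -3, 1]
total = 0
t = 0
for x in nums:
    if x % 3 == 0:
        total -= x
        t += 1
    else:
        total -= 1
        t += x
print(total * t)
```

x=8: not %3==0, total = 0-1 = -1; t=8
x=3: %3==0, total = (-1)-3 = -4; t=9
x=14: not %3==0, total = (-4)-1 = -5; t=23
x=3: %3==0, total = (-5)-3 = -8; t=24
x=13: not %3==0, total = (-8)-1 = -9; t=37
x=-3: %3==0, total = (-9)-(-3) = -6; t=38
x=1: not %3==0, total = (-6)-1 = -7; t=39
total*t = (-7)*39 = -273

-273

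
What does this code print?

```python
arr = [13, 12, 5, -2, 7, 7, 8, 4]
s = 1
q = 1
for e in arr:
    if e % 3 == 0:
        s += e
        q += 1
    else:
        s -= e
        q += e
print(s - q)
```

e=13: not %3==0, s = 1-13 = -12; q=14
e=12: %3==0, s = (-12)+12 = 0; q=15
e=5: not %3==0, s = 0-5 = -5; q=20
e=-2: not %3==0, s = (-5)-(-2) = -3; q=18
e=7: not %3==0, s = (-3)-7 = -10; q=25
e=7: not %3==0, s = (-10)-7 = -17; q=32
e=8: not %3==0, s = (-17)-8 = -25; q=40
e=4: not %3==0, s = (-25)-4 = -29; q=44
s-q = (-29)-44 = -73

-73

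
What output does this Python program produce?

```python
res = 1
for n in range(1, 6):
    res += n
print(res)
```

16

n=1: res = 1+1 = 2
n=2: res = 2+2 = 4
n=3: res = 4+3 = 7
n=4: res = 7+4 = 11
n=5: res = 11+5 = 16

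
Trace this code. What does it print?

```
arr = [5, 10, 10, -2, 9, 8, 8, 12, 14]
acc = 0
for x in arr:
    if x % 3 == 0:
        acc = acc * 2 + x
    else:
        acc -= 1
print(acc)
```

9

x=5: not %3==0, acc = 0-1 = -1
x=10: not %3==0, acc = (-1)-1 = -2
x=10: not %3==0, acc = (-2)-1 = -3
x=-2: not %3==0, acc = (-3)-1 = -4
x=9: %3==0, acc = (-4)*2+9 = 1
x=8: not %3==0, acc = 1-1 = 0
x=8: not %3==0, acc = 0-1 = -1
x=12: %3==0, acc = (-1)*2+12 = 10
x=14: not %3==0, acc = 10-1 = 9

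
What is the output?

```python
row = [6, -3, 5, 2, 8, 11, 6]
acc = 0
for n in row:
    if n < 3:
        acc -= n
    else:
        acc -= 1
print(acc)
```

n=6: not <3, acc = 0-1 = -1
n=-3: <3, acc = (-1)-(-3) = 2
n=5: not <3, acc = 2-1 = 1
n=2: <3, acc = 1-2 = -1
n=8: not <3, acc = (-1)-1 = -2
n=11: not <3, acc = (-2)-1 = -3
n=6: not <3, acc = (-3)-1 = -4

-4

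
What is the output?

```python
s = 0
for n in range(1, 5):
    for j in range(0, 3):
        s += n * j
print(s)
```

n=1,j=0: s = 0+0 = 0
n=1,j=1: s = 0+1 = 1
n=1,j=2: s = 1+2 = 3
n=2,j=0: s = 3+0 = 3
n=2,j=1: s = 3+2 = 5
n=2,j=2: s = 5+4 = 9
n=3,j=0: s = 9+0 = 9
n=3,j=1: s = 9+3 = 12
n=3,j=2: s = 12+6 = 18
n=4,j=0: s = 18+0 = 18
n=4,j=1: s = 18+4 = 22
n=4,j=2: s = 22+8 = 30

30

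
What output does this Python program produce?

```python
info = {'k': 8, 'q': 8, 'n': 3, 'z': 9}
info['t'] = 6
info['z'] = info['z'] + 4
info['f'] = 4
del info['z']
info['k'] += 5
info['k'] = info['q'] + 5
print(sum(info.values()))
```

34

info['t'] = 6 → {'k': 8, 'q': 8, 'n': 3, 'z': 9, 't': 6}
info['z'] = info['z']+4 = 13 → {'k': 8, 'q': 8, 'n': 3, 'z': 13, 't': 6}
info['f'] = 4 → {'k': 8, 'q': 8, 'n': 3, 'z': 13, 't': 6, 'f': 4}
del 'z' → {'k': 8, 'q': 8, 'n': 3, 't': 6, 'f': 4}
info['k'] = 8+5 = 13 → {'k': 13, 'q': 8, 'n': 3, 't': 6, 'f': 4}
info['k'] = info['q']+5 = 13 → {'k': 13, 'q': 8, 'n': 3, 't': 6, 'f': 4}
sum of values = 34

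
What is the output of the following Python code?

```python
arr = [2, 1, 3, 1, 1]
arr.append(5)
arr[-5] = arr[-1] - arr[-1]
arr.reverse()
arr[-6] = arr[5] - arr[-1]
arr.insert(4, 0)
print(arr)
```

[0, 1, 1, 3, 0, 0, 2]

append 5 → [2, 1, 3, 1, 1, 5]
arr[-5] = arr[-1]-arr[-1] = 5-5 = 0 → [2, 0, 3, 1, 1, 5]
reverse → [5, 1, 1, 3, 0, 2]
arr[-6] = arr[5]-arr[-1] = 2-2 = 0 → [0, 1, 1, 3, 0, 2]
insert 0 at 4 → [0, 1, 1, 3, 0, 0, 2]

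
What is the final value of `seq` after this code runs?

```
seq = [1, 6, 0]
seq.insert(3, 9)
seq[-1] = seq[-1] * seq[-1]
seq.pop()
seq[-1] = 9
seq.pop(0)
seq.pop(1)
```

[6]

insert 9 at 3 → [1, 6, 0, 9]
seq[-1] = seq[-1]*seq[-1] = 9*9 = 81 → [1, 6, 0, 81]
pop() removes 81 → [1, 6, 0]
seq[-1] = 9 → [1, 6, 9]
pop(0) removes 1 → [6, 9]
pop(1) removes 9 → [6]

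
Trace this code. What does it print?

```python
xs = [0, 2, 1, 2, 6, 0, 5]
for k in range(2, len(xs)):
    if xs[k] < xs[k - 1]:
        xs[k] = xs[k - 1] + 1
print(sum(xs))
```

k=2: 1<2, xs[2] = 2+1 = 3 → [0, 2, 3, 2, 6, 0, 5]
k=3: 2<3, xs[3] = 3+1 = 4 → [0, 2, 3, 4, 6, 0, 5]
k=4: 6>=4, unchanged → [0, 2, 3, 4, 6, 0, 5]
k=5: 0<6, xs[5] = 6+1 = 7 → [0, 2, 3, 4, 6, 7, 5]
k=6: 5<7, xs[6] = 7+1 = 8 → [0, 2, 3, 4, 6, 7, 8]
sum = 30

30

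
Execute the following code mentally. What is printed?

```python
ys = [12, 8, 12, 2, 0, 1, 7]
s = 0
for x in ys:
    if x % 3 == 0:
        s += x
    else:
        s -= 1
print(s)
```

20

x=12: %3==0, s = 0+12 = 12
x=8: not %3==0, s = 12-1 = 11
x=12: %3==0, s = 11+12 = 23
x=2: not %3==0, s = 23-1 = 22
x=0: %3==0, s = 22+0 = 22
x=1: not %3==0, s = 22-1 = 21
x=7: not %3==0, s = 21-1 = 20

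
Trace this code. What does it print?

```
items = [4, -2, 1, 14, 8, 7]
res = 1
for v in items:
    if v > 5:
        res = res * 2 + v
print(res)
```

v=4: not >5
v=-2: not >5
v=1: not >5
v=14: >5, res = 1*2+14 = 16
v=8: >5, res = 16*2+8 = 40
v=7: >5, res = 40*2+7 = 87

87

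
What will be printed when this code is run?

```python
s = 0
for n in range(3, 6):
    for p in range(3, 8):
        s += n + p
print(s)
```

n=3,p=3: s = 0+6 = 6
n=3,p=4: s = 6+7 = 13
n=3,p=5: s = 13+8 = 21
n=3,p=6: s = 21+9 = 30
n=3,p=7: s = 30+10 = 40
n=4,p=3: s = 40+7 = 47
n=4,p=4: s = 47+8 = 55
n=4,p=5: s = 55+9 = 64
n=4,p=6: s = 64+10 = 74
n=4,p=7: s = 74+11 = 85
n=5,p=3: s = 85+8 = 93
n=5,p=4: s = 93+9 = 102
n=5,p=5: s = 102+10 = 112
n=5,p=6: s = 112+11 = 123
n=5,p=7: s = 123+12 = 135

135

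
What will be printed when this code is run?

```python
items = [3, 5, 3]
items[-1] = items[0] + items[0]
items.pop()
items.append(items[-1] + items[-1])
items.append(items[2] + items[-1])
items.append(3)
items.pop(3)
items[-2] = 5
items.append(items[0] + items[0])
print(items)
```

[3, 5, 5, 3, 6]

items[-1] = items[0]+items[0] = 3+3 = 6 → [3, 5, 6]
pop() removes 6 → [3, 5]
append items[-1]+items[-1] = 5+5 = 10 → [3, 5, 10]
append items[2]+items[-1] = 10+10 = 20 → [3, 5, 10, 20]
append 3 → [3, 5, 10, 20, 3]
pop(3) removes 20 → [3, 5, 10, 3]
items[-2] = 5 → [3, 5, 5, 3]
append items[0]+items[0] = 3+3 = 6 → [3, 5, 5, 3, 6]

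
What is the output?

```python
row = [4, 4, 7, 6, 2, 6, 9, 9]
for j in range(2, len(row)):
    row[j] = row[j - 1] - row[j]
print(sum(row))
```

-93

j=2: row[2] = 4-7 = -3 → [4, 4, -3, 6, 2, 6, 9, 9]
j=3: row[3] = (-3)-6 = -9 → [4, 4, -3, -9, 2, 6, 9, 9]
j=4: row[4] = (-9)-2 = -11 → [4, 4, -3, -9, -11, 6, 9, 9]
j=5: row[5] = (-11)-6 = -17 → [4, 4, -3, -9, -11, -17, 9, 9]
j=6: row[6] = (-17)-9 = -26 → [4, 4, -3, -9, -11, -17, -26, 9]
j=7: row[7] = (-26)-9 = -35 → [4, 4, -3, -9, -11, -17, -26, -35]
sum = -93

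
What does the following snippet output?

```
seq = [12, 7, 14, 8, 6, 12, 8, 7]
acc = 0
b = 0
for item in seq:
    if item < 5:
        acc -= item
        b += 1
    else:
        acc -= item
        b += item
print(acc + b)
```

item=12: not <5, acc = 0-12 = -12; b=12
item=7: not <5, acc = (-12)-7 = -19; b=19
item=14: not <5, acc = (-19)-14 = -33; b=33
item=8: not <5, acc = (-33)-8 = -41; b=41
item=6: not <5, acc = (-41)-6 = -47; b=47
item=12: not <5, acc = (-47)-12 = -59; b=59
item=8: not <5, acc = (-59)-8 = -67; b=67
item=7: not <5, acc = (-67)-7 = -74; b=74
acc+b = (-74)+74 = 0

0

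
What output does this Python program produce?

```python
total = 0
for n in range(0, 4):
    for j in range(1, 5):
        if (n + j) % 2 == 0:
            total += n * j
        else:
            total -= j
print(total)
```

8

n=0,j=1: odd sum, total = 0-1 = -1
n=0,j=2: even sum, total = (-1)+0 = -1
n=0,j=3: odd sum, total = (-1)-3 = -4
n=0,j=4: even sum, total = (-4)+0 = -4
n=1,j=1: even sum, total = (-4)+1 = -3
n=1,j=2: odd sum, total = (-3)-2 = -5
n=1,j=3: even sum, total = (-5)+3 = -2
n=1,j=4: odd sum, total = (-2)-4 = -6
n=2,j=1: odd sum, total = (-6)-1 = -7
n=2,j=2: even sum, total = (-7)+4 = -3
n=2,j=3: odd sum, total = (-3)-3 = -6
n=2,j=4: even sum, total = (-6)+8 = 2
n=3,j=1: even sum, total = 2+3 = 5
n=3,j=2: odd sum, total = 5-2 = 3
n=3,j=3: even sum, total = 3+9 = 12
n=3,j=4: odd sum, total = 12-4 = 8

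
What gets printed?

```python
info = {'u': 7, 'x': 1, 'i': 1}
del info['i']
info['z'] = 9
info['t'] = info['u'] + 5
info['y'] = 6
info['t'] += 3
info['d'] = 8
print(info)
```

del 'i' → {'u': 7, 'x': 1}
info['z'] = 9 → {'u': 7, 'x': 1, 'z': 9}
info['t'] = info['u']+5 = 12 → {'u': 7, 'x': 1, 'z': 9, 't': 12}
info['y'] = 6 → {'u': 7, 'x': 1, 'z': 9, 't': 12, 'y': 6}
info['t'] = 12+3 = 15 → {'u': 7, 'x': 1, 'z': 9, 't': 15, 'y': 6}
info['d'] = 8 → {'u': 7, 'x': 1, 'z': 9, 't': 15, 'y': 6, 'd': 8}

{'u': 7, 'x': 1, 'z': 9, 't': 15, 'y': 6, 'd': 8}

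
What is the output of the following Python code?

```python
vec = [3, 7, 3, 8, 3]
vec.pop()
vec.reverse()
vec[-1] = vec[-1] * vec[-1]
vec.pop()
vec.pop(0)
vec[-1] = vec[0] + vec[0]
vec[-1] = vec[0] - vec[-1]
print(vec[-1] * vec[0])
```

-9

pop() removes 3 → [3, 7, 3, 8]
reverse → [8, 3, 7, 3]
vec[-1] = vec[-1]*vec[-1] = 3*3 = 9 → [8, 3, 7, 9]
pop() removes 9 → [8, 3, 7]
pop(0) removes 8 → [3, 7]
vec[-1] = vec[0]+vec[0] = 3+3 = 6 → [3, 6]
vec[-1] = vec[0]-vec[-1] = 3-6 = -3 → [3, -3]
vec[-1]*vec[0] = (-3)*3 = -9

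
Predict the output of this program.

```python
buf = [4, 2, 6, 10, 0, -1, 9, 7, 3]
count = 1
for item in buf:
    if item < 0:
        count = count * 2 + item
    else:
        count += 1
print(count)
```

14

item=4: not <0, count = 1+1 = 2
item=2: not <0, count = 2+1 = 3
item=6: not <0, count = 3+1 = 4
item=10: not <0, count = 4+1 = 5
item=0: not <0, count = 5+1 = 6
item=-1: <0, count = 6*2+(-1) = 11
item=9: not <0, count = 11+1 = 12
item=7: not <0, count = 12+1 = 13
item=3: not <0, count = 13+1 = 14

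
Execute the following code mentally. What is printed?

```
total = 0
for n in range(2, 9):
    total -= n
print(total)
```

n=2: total = 0-2 = -2
n=3: total = (-2)-3 = -5
n=4: total = (-5)-4 = -9
n=5: total = (-9)-5 = -14
n=6: total = (-14)-6 = -20
n=7: total = (-20)-7 = -27
n=8: total = (-27)-8 = -35

-35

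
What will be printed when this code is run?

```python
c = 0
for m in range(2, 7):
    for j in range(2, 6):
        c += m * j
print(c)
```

280

m=2,j=2: c = 0+4 = 4
m=2,j=3: c = 4+6 = 10
m=2,j=4: c = 10+8 = 18
m=2,j=5: c = 18+10 = 28
m=3,j=2: c = 28+6 = 34
m=3,j=3: c = 34+9 = 43
m=3,j=4: c = 43+12 = 55
m=3,j=5: c = 55+15 = 70
m=4,j=2: c = 70+8 = 78
m=4,j=3: c = 78+12 = 90
m=4,j=4: c = 90+16 = 106
m=4,j=5: c = 106+20 = 126
m=5,j=2: c = 126+10 = 136
m=5,j=3: c = 136+15 = 151
m=5,j=4: c = 151+20 = 171
m=5,j=5: c = 171+25 = 196
m=6,j=2: c = 196+12 = 208
m=6,j=3: c = 208+18 = 226
m=6,j=4: c = 226+24 = 250
m=6,j=5: c = 250+30 = 280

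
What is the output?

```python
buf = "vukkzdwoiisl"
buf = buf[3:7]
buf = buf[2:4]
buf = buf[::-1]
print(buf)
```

slice [3:7] → 'kzdw'
slice [2:4] → 'dw'
reverse → 'wd'

wd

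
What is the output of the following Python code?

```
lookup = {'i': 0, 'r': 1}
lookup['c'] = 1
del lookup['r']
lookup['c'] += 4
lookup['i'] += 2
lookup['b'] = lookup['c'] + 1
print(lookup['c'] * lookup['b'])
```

lookup['c'] = 1 → {'i': 0, 'r': 1, 'c': 1}
del 'r' → {'i': 0, 'c': 1}
lookup['c'] = 1+4 = 5 → {'i': 0, 'c': 5}
lookup['i'] = 0+2 = 2 → {'i': 2, 'c': 5}
lookup['b'] = lookup['c']+1 = 6 → {'i': 2, 'c': 5, 'b': 6}
lookup['c']*lookup['b'] = 5*6 = 30

30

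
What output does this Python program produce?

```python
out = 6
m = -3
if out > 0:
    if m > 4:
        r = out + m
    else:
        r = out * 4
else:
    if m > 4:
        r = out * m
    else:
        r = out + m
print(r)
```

24

out=6, m=-3
out > 0 is True; m > 4 is False
→ r = out * 4 = 24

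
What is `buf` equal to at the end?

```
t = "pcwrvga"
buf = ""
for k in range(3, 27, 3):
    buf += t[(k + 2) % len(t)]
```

'gcvprawg'

k=3: add t[5]='g' → 'g'
k=6: add t[1]='c' → 'gc'
k=9: add t[4]='v' → 'gcv'
k=12: add t[0]='p' → 'gcvp'
k=15: add t[3]='r' → 'gcvpr'
k=18: add t[6]='a' → 'gcvpra'
k=21: add t[2]='w' → 'gcvpraw'
k=24: add t[5]='g' → 'gcvprawg'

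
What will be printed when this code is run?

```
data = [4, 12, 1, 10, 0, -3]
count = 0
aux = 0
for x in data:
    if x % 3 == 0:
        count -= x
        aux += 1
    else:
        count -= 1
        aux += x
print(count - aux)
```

x=4: not %3==0, count = 0-1 = -1; aux=4
x=12: %3==0, count = (-1)-12 = -13; aux=5
x=1: not %3==0, count = (-13)-1 = -14; aux=6
x=10: not %3==0, count = (-14)-1 = -15; aux=16
x=0: %3==0, count = (-15)-0 = -15; aux=17
x=-3: %3==0, count = (-15)-(-3) = -12; aux=18
count-aux = (-12)-18 = -30

-30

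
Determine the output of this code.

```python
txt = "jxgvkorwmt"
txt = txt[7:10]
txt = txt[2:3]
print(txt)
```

t

slice [7:10] → 'wmt'
slice [2:3] → 't'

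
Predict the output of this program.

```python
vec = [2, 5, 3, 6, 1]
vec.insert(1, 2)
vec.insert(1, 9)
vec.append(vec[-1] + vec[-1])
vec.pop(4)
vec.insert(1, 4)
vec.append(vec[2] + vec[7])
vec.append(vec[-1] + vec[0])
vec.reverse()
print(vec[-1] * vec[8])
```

8

insert 2 at 1 → [2, 2, 5, 3, 6, 1]
insert 9 at 1 → [2, 9, 2, 5, 3, 6, 1]
append vec[-1]+vec[-1] = 1+1 = 2 → [2, 9, 2, 5, 3, 6, 1, 2]
pop(4) removes 3 → [2, 9, 2, 5, 6, 1, 2]
insert 4 at 1 → [2, 4, 9, 2, 5, 6, 1, 2]
append vec[2]+vec[7] = 9+2 = 11 → [2, 4, 9, 2, 5, 6, 1, 2, 11]
append vec[-1]+vec[0] = 11+2 = 13 → [2, 4, 9, 2, 5, 6, 1, 2, 11, 13]
reverse → [13, 11, 2, 1, 6, 5, 2, 9, 4, 2]
vec[-1]*vec[8] = 2*4 = 8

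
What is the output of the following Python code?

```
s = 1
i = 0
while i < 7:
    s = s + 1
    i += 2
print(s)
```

i=0: s = 1+1 = 2
i=2: s = 2+1 = 3
i=4: s = 3+1 = 4
i=6: s = 4+1 = 5

5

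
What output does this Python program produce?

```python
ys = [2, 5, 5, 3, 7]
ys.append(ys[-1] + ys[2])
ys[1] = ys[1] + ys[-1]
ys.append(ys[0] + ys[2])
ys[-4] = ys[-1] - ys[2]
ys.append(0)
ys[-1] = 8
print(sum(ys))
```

append ys[-1]+ys[2] = 7+5 = 12 → [2, 5, 5, 3, 7, 12]
ys[1] = ys[1]+ys[-1] = 5+12 = 17 → [2, 17, 5, 3, 7, 12]
append ys[0]+ys[2] = 2+5 = 7 → [2, 17, 5, 3, 7, 12, 7]
ys[-4] = ys[-1]-ys[2] = 7-5 = 2 → [2, 17, 5, 2, 7, 12, 7]
append 0 → [2, 17, 5, 2, 7, 12, 7, 0]
ys[-1] = 8 → [2, 17, 5, 2, 7, 12, 7, 8]
sum = 60

60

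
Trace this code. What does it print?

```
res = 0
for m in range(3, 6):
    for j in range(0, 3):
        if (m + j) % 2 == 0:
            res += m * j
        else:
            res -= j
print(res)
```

m=3,j=0: odd sum, res = 0-0 = 0
m=3,j=1: even sum, res = 0+3 = 3
m=3,j=2: odd sum, res = 3-2 = 1
m=4,j=0: even sum, res = 1+0 = 1
m=4,j=1: odd sum, res = 1-1 = 0
m=4,j=2: even sum, res = 0+8 = 8
m=5,j=0: odd sum, res = 8-0 = 8
m=5,j=1: even sum, res = 8+5 = 13
m=5,j=2: odd sum, res = 13-2 = 11

11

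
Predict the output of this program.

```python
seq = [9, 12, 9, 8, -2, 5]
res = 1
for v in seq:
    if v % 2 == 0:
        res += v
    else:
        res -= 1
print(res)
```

v=9: not even, res = 1-1 = 0
v=12: even, res = 0+12 = 12
v=9: not even, res = 12-1 = 11
v=8: even, res = 11+8 = 19
v=-2: even, res = 19+(-2) = 17
v=5: not even, res = 17-1 = 16

16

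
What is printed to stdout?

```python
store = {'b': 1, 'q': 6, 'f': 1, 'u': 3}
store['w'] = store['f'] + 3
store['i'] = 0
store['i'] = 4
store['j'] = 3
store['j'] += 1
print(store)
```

{'b': 1, 'q': 6, 'f': 1, 'u': 3, 'w': 4, 'i': 4, 'j': 4}

store['w'] = store['f']+3 = 4 → {'b': 1, 'q': 6, 'f': 1, 'u': 3, 'w': 4}
store['i'] = 0 → {'b': 1, 'q': 6, 'f': 1, 'u': 3, 'w': 4, 'i': 0}
store['i'] = 4 → {'b': 1, 'q': 6, 'f': 1, 'u': 3, 'w': 4, 'i': 4}
store['j'] = 3 → {'b': 1, 'q': 6, 'f': 1, 'u': 3, 'w': 4, 'i': 4, 'j': 3}
store['j'] = 3+1 = 4 → {'b': 1, 'q': 6, 'f': 1, 'u': 3, 'w': 4, 'i': 4, 'j': 4}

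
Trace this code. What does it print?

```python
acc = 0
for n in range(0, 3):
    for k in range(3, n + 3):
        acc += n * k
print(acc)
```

n=1,k=3: acc = 0+3 = 3
n=2,k=3: acc = 3+6 = 9
n=2,k=4: acc = 9+8 = 17

17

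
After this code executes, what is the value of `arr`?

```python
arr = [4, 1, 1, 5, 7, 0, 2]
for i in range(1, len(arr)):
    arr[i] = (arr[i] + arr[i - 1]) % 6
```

i=1: arr[1] = (1+4)%6 = 5 → [4, 5, 1, 5, 7, 0, 2]
i=2: arr[2] = (1+5)%6 = 0 → [4, 5, 0, 5, 7, 0, 2]
i=3: arr[3] = (5+0)%6 = 5 → [4, 5, 0, 5, 7, 0, 2]
i=4: arr[4] = (7+5)%6 = 0 → [4, 5, 0, 5, 0, 0, 2]
i=5: arr[5] = (0+0)%6 = 0 → [4, 5, 0, 5, 0, 0, 2]
i=6: arr[6] = (2+0)%6 = 2 → [4, 5, 0, 5, 0, 0, 2]

[4, 5, 0, 5, 0, 0, 2]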